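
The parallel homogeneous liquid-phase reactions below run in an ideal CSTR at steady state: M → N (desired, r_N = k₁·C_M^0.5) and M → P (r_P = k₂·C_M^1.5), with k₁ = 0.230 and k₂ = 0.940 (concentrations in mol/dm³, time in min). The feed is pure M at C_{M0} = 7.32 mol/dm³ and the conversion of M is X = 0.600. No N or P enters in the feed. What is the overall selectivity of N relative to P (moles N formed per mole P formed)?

Exit C_M = C_{M0}(1−X) = 7.32×0.400 = 2.928 mol/dm³.
In a CSTR the entire volume is at exit conditions, so r_N = 0.230×2.928^0.5 = 0.3936 and r_P = 0.940×2.928^1.5 = 4.710.
Overall selectivity = C_N/C_P = r_Nτ/(r_Pτ) = r_N/r_P = 0.0836.

0.0836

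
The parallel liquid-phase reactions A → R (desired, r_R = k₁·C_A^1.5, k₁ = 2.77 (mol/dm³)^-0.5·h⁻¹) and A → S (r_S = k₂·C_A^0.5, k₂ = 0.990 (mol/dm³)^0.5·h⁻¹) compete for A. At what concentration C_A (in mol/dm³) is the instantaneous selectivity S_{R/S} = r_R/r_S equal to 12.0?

S_{R/S} = (k₁/k₂)·C_A ⇒ C_A = S·k₂/k₁.
= 12.0×0.990/2.77 = 4.29 mol/dm³.

4.29 mol/dm³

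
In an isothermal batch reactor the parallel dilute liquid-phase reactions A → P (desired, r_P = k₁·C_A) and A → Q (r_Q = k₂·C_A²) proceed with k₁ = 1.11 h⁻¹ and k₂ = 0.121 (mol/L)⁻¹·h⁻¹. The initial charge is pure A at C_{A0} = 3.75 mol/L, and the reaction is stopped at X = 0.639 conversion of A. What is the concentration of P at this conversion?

1.88 mol/L

C_A = C_{A0}(1−X) = 1.354 mol/L.
Along a PFR/batch, dC_P/dC_A = −r_P/(r_P+r_Q) = −k₁/(k₁+k₂·C_A).
Integrating from C_{A0} to C_A: C_P = (1.11/0.121)·ln[(1.11+0.121·3.75)/(1.11+0.121·1.35)] = 9.174·ln(1.564/1.274) = 1.881 mol/L.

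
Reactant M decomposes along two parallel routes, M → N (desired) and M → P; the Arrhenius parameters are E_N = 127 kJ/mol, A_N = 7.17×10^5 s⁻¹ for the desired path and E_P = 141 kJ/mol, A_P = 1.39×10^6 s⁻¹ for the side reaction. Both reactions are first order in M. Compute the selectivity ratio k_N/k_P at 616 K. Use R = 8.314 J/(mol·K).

7.94

Since both paths have the same order in M, the concentration cancels and S_{N/P} = k_N/k_P = (A_N/A_P)·exp[(E_P−E_N)/(RT)].
(E_P−E_N)/(RT) = (141−127)×10³/(8.314×616) = 14000/5121 = 2.734.
k_N/k_P = (7.17×10^5/1.39×10^6)·exp(2.734) = 0.5158 × 15.39 = 7.94.
Since E_N < E_P, lowering the temperature improves selectivity toward N.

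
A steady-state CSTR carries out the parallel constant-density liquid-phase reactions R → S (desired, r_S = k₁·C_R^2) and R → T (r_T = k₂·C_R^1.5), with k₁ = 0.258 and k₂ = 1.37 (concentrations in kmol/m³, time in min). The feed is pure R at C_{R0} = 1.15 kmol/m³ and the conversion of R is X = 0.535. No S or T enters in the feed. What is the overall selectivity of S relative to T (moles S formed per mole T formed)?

0.138

Exit C_R = C_{R0}(1−X) = 1.15×0.465 = 0.5347 kmol/m³.
A CSTR operates uniformly at the exit composition, giving r_S = 0.07378 and r_T = 0.5357 (each k·C_R^n at C_R = 0.5347).
Overall selectivity = C_S/C_T = r_Sτ/(r_Tτ) = r_S/r_T = 0.138.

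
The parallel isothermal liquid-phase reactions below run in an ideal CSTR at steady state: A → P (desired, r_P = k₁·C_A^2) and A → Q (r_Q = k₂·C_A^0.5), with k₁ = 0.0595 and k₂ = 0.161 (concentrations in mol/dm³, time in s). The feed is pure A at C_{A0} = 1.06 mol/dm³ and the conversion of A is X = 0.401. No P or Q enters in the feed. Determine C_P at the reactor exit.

0.0670 mol/dm³

Exit C_A = C_{A0}(1−X) = 1.06×0.599 = 0.6349 mol/dm³.
In a CSTR the entire volume is at exit conditions, so r_P = 0.0595×0.6349^2 = 0.02399 and r_Q = 0.161×0.6349^0.5 = 0.1283.
Fraction of consumed A going to P: r_P/(r_P+r_Q) = 0.1575.
C_P = 0.1575·C_{A0}·X = 0.1575×1.06×0.401 = 0.0670 mol/dm³.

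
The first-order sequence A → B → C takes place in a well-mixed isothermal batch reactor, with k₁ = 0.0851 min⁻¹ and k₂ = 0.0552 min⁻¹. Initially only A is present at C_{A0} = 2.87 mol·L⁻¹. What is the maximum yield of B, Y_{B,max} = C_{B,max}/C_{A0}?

0.450

At the optimum, C_{B,max}/C_{A0} = (k₁/k₂)^[k₂/(k₂−k₁)].
= (0.0851/0.0552)^(0.0552/(0.0552−0.0851)) = (1.542)^(-1.846) = 0.4497.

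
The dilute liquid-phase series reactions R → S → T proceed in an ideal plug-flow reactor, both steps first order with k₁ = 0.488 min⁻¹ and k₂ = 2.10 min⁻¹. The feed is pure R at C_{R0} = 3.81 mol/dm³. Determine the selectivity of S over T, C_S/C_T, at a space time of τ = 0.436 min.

1.81

Solving the coupled first-order balances gives C_S(τ) = [k₁/(k₂−k₁)]·C_{R0}·(e^(−k₁τ) − e^(−k₂τ)).
e^(−k₁τ) = e^(−0.488×0.436) = e^(−0.2128) = 0.8083; e^(−k₂τ) = e^(−0.9156) = 0.4003.
C_S = 0.488×3.81/(2.10−0.488) × (0.8083−0.4003) = 1.153×0.4081 = 0.4707 mol/dm³.
C_R = C_{R0}e^(−k₁τ) = 3.080 mol/dm³, so C_T = C_{R0}−C_R−C_S = 0.2595 mol/dm³; C_S/C_T = 1.81.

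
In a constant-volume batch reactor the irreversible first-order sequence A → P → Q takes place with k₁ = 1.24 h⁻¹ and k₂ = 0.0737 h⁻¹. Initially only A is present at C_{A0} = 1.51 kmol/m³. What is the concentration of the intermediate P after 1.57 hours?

For first-order series with pure A initially, C_P(t) = k₁C_{A0}/(k₂−k₁)·(e^(−k₁t) − e^(−k₂t)).
e^(−k₁t) = e^(−1.24×1.57) = e^(−1.947) = 0.1427; e^(−k₂t) = e^(−0.1157) = 0.8907.
C_P = 1.24×1.51/(0.0737−1.24) × (0.1427−0.8907) = (-1.605)×(-0.7480) = 1.201 kmol/m³.

1.20 kmol/m³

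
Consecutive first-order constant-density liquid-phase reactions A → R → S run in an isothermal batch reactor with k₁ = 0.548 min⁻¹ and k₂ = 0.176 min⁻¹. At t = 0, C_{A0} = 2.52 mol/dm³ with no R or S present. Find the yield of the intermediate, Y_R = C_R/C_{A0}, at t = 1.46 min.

Solving the coupled first-order balances gives C_R(t) = [k₁/(k₂−k₁)]·C_{A0}·(e^(−k₁t) − e^(−k₂t)).
e^(−k₁t) = e^(−0.548×1.46) = e^(−0.8001) = 0.4493; e^(−k₂t) = e^(−0.2570) = 0.7734.
C_R = 0.548×2.52/(0.176−0.548) × (0.4493−0.7734) = (-3.712)×(-0.3241) = 1.203 mol/dm³.
Y_R = C_R/C_{A0} = 1.203/2.52 = 0.477.

0.477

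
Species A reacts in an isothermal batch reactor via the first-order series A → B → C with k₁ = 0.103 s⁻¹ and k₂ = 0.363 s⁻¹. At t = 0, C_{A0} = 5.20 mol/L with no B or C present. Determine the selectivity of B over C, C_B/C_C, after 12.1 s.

The intermediate concentration in a first-order A→B→C sequence is C_B = k₁C_{A0}(e^(−k₁t) − e^(−k₂t))/(k₂−k₁).
e^(−k₁t) = e^(−0.103×12.1) = e^(−1.246) = 0.2876; e^(−k₂t) = e^(−4.392) = 0.01237.
C_B = 0.103×5.20/(0.363−0.103) × (0.2876−0.01237) = 2.060×0.2752 = 0.5669 mol/L.
C_A = C_{A0}e^(−k₁t) = 1.495 mol/L, so C_C = C_{A0}−C_A−C_B = 3.138 mol/L; C_B/C_C = 0.181.

0.181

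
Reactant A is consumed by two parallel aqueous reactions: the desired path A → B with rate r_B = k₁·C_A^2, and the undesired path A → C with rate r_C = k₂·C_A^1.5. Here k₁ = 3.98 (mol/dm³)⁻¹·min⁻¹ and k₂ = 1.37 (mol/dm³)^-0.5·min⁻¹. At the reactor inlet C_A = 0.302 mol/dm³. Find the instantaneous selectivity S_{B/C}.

1.60

S_{B/C} = r_B/r_C = (k₁·C_A^2)/(k₂·C_A^1.5) = (k₁/k₂)·C_A^0.5.
= (3.98×0.3020^2) / (1.37×0.3020^1.5) = 0.3630/0.2274 = 1.60.
Since the desired path is higher order in A, keeping C_A high (PFR or concentrated feed) favours B.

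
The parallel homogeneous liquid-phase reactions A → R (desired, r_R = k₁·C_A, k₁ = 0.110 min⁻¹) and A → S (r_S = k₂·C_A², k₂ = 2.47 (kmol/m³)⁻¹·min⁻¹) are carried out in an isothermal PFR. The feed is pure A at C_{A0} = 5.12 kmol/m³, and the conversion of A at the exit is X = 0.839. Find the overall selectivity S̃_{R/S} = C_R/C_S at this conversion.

C_A = C_{A0}(1−X) = 0.8243 kmol/m³.
Along a PFR/batch, dC_R/dC_A = −r_R/(r_R+r_S) = −k₁/(k₁+k₂·C_A).
Integrating from C_{A0} to C_A: C_R = (0.110/2.47)·ln[(0.110+2.47·5.12)/(0.110+2.47·0.824)] = 0.04453·ln(12.76/2.146) = 0.07938 kmol/m³.
C_S = (C_{A0}−C_A)−C_R = 4.216 kmol/m³; S̃_{R/S} = 0.07938/4.216 = 0.0188.

0.0188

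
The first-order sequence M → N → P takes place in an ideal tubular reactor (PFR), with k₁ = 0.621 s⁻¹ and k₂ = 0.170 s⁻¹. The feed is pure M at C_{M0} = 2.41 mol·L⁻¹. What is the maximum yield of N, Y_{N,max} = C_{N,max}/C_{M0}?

Evaluating C_N at τ_opt = ln(k₂/k₁)/(k₂−k₁) gives C_{N,max}/C_{M0} = (k₁/k₂)^[k₂/(k₂−k₁)].
= (0.621/0.170)^(0.170/(0.170−0.621)) = (3.653)^(-0.3769) = 0.6136.

0.614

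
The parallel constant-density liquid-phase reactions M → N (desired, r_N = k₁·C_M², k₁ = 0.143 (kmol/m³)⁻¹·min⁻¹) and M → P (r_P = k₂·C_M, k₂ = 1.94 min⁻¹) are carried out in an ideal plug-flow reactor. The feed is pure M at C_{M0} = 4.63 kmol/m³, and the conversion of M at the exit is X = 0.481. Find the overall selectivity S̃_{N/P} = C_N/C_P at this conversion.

0.257

C_M = C_{M0}(1−X) = 2.403 kmol/m³.
Along a PFR/batch, dC_P/dC_M = −r_P/(r_N+r_P) = −k₂/(k₂+k₁·C_M).
Integrating from C_{M0} to C_M: C_P = (1.94/0.143)·ln[(1.94+0.143·4.63)/(1.94+0.143·2.40)] = 13.57·ln(2.602/2.284) = 1.771 kmol/m³.
Then C_N = (C_{M0}−C_M) − C_P = 2.227 − 1.771 = 0.4559 kmol/m³.
S̃_{N/P} = C_N/C_P = 0.4559/1.771 = 0.257.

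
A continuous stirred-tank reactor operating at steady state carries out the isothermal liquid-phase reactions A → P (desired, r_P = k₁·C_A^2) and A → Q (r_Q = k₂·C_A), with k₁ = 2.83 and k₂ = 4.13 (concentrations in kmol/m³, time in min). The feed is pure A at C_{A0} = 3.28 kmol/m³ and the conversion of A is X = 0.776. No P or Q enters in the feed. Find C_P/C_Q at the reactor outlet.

0.503

Exit C_A = C_{A0}(1−X) = 3.28×0.224 = 0.7347 kmol/m³.
Rates in a CSTR are evaluated at the outlet concentration: r_P = 2.83×0.7347^2 = 1.528, r_Q = 4.13×0.7347 = 3.034.
Overall selectivity = C_P/C_Q = r_Pτ/(r_Qτ) = r_P/r_Q = 0.503.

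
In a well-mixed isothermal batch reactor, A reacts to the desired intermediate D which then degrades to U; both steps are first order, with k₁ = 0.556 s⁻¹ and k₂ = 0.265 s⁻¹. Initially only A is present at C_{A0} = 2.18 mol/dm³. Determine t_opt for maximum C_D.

The intermediate peaks when r₁ = r₂, i.e. k₁e^(−k₁t) = k₂e^(−k₂t), giving t_opt = ln(k₂/k₁)/(k₂−k₁).
= ln(0.265/0.556)/(0.265−0.556) = ln(0.4766)/-0.2910 = -0.7410/-0.2910 = 2.55 s.

2.55 s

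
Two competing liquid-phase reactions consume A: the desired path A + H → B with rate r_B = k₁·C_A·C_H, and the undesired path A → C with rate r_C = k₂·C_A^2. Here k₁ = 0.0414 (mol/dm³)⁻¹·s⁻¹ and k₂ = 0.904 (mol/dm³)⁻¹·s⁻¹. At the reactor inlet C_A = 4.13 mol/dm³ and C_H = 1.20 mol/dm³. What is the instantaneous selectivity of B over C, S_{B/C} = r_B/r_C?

0.0133

S_{B/C} = r_B/r_C = (k₁·C_A·C_H)/(k₂·C_A^2) = (k₁/k₂)·C_A⁻¹·C_H.
= (0.0414×4.130×1.200) / (0.904×4.130^2) = 0.2052/15.42 = 0.0133.
The undesired path is higher order in A, so low C_A (CSTR or dilute feed) favours B.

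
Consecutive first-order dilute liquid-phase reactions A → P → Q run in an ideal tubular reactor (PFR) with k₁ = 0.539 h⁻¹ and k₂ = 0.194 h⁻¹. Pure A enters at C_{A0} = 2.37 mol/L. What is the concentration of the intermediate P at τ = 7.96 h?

Solving the coupled first-order balances gives C_P(τ) = [k₁/(k₂−k₁)]·C_{A0}·(e^(−k₁τ) − e^(−k₂τ)).
e^(−k₁τ) = e^(−0.539×7.96) = e^(−4.290) = 0.01370; e^(−k₂τ) = e^(−1.544) = 0.2135.
C_P = 0.539×2.37/(0.194−0.539) × (0.01370−0.2135) = (-3.703)×(-0.1998) = 0.7397 mol/L.

0.740 mol/L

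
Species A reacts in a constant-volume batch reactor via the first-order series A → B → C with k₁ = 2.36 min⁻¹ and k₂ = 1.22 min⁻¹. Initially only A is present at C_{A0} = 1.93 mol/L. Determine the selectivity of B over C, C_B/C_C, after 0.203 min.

Solving the coupled first-order balances gives C_B(t) = [k₁/(k₂−k₁)]·C_{A0}·(e^(−k₁t) − e^(−k₂t)).
e^(−k₁t) = e^(−2.36×0.203) = e^(−0.4791) = 0.6194; e^(−k₂t) = e^(−0.2477) = 0.7806.
C_B = 2.36×1.93/(1.22−2.36) × (0.6194−0.7806) = (-3.995)×(-0.1613) = 0.6444 mol/L.
C_A = C_{A0}e^(−k₁t) = 1.195 mol/L, so C_C = C_{A0}−C_A−C_B = 0.09029 mol/L; C_B/C_C = 7.14.

7.14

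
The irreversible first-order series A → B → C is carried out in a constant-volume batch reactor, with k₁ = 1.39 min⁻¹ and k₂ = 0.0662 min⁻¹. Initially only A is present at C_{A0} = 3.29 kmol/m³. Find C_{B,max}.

Evaluating C_B at t_opt = ln(k₂/k₁)/(k₂−k₁) gives C_{B,max}/C_{A0} = (k₁/k₂)^[k₂/(k₂−k₁)].
= (1.39/0.0662)^(0.0662/(0.0662−1.39)) = (21.00)^(-0.05001) = 0.8588.
C_{B,max} = 0.8588×3.29 = 2.83 kmol/m³.

2.83 kmol/m³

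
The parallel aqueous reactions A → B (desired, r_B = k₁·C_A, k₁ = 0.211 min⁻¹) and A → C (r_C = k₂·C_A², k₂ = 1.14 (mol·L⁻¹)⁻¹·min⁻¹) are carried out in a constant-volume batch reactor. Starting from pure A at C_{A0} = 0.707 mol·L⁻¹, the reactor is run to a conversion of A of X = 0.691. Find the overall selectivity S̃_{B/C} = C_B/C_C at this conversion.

C_A = C_{A0}(1−X) = 0.2185 mol·L⁻¹.
Along a PFR/batch, dC_B/dC_A = −r_B/(r_B+r_C) = −k₁/(k₁+k₂·C_A).
Integrating from C_{A0} to C_A: C_B = (0.211/1.14)·ln[(0.211+1.14·0.707)/(0.211+1.14·0.218)] = 0.1851·ln(1.017/0.4600) = 0.1468 mol·L⁻¹.
C_C = (C_{A0}−C_A)−C_B = 0.3417 mol·L⁻¹; S̃_{B/C} = 0.1468/0.3417 = 0.430.

0.430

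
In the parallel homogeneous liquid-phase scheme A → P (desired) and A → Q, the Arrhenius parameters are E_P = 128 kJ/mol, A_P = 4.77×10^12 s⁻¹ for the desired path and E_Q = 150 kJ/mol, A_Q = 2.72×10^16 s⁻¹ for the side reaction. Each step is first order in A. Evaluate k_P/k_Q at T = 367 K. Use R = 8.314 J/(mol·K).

0.237

With equal orders, S_{P/Q} = k_P/k_Q = (A_P/A_Q)·exp[(E_Q−E_P)/(RT)].
(E_Q−E_P)/(RT) = (150−128)×10³/(8.314×367) = 22000/3051 = 7.210.
k_P/k_Q = (4.77×10^12/2.72×10^16)·exp(7.210) = 1.754×10^-4 × 1353 = 0.237.
Since E_P < E_Q, lowering the temperature improves selectivity toward P.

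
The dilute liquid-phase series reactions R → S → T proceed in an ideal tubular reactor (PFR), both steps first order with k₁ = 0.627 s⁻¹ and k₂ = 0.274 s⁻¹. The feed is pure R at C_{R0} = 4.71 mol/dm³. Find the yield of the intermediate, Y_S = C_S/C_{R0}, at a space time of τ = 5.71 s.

0.322

For first-order series with pure R initially, C_S(τ) = k₁C_{R0}/(k₂−k₁)·(e^(−k₁τ) − e^(−k₂τ)).
e^(−k₁τ) = e^(−0.627×5.71) = e^(−3.580) = 0.02787; e^(−k₂τ) = e^(−1.565) = 0.2092.
C_S = 0.627×4.71/(0.274−0.627) × (0.02787−0.2092) = (-8.366)×(-0.1813) = 1.517 mol/dm³.
Y_S = C_S/C_{R0} = 1.517/4.71 = 0.322.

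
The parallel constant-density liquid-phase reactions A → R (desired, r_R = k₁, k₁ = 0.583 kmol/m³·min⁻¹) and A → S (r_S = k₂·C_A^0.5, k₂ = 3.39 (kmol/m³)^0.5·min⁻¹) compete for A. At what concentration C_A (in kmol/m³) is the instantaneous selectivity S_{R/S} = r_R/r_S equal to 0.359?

S_{R/S} = (k₁/k₂)·C_A^-0.5 ⇒ C_A = (S·k₂/k₁)^(-2).
= (0.359×3.39/0.583)^(-2) = (2.087)^(-2) = 0.229 kmol/m³.

0.229 kmol/m³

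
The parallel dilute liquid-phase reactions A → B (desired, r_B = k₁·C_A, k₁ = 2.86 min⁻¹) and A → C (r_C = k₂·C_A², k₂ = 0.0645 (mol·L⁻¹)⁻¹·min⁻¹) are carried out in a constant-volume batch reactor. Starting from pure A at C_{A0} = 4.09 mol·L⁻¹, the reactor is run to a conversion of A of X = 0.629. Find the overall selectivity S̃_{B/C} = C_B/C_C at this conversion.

15.9

C_A = C_{A0}(1−X) = 1.517 mol·L⁻¹.
Along a PFR/batch, dC_B/dC_A = −r_B/(r_B+r_C) = −k₁/(k₁+k₂·C_A).
Integrating from C_{A0} to C_A: C_B = (2.86/0.0645)·ln[(2.86+0.0645·4.09)/(2.86+0.0645·1.52)] = 44.34·ln(3.124/2.958) = 2.420 mol·L⁻¹.
C_C = (C_{A0}−C_A)−C_B = 0.1524 mol·L⁻¹; S̃_{B/C} = 2.420/0.1524 = 15.9.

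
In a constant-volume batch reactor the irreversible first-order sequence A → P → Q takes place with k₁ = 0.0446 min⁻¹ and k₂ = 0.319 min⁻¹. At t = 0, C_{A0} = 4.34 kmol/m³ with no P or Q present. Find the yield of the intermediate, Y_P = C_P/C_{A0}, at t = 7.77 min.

Solving the coupled first-order balances gives C_P(t) = [k₁/(k₂−k₁)]·C_{A0}·(e^(−k₁t) − e^(−k₂t)).
e^(−k₁t) = e^(−0.0446×7.77) = e^(−0.3465) = 0.7071; e^(−k₂t) = e^(−2.479) = 0.08386.
C_P = 0.0446×4.34/(0.319−0.0446) × (0.7071−0.08386) = 0.7054×0.6233 = 0.4397 kmol/m³.
Y_P = C_P/C_{A0} = 0.4397/4.34 = 0.101.

0.101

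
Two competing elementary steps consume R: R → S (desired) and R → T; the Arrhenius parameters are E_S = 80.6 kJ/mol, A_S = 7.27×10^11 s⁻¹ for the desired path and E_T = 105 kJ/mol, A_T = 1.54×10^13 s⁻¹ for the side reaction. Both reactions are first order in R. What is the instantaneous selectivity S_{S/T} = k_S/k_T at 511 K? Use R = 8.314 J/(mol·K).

With equal orders, S_{S/T} = k_S/k_T = (A_S/A_T)·exp[(E_T−E_S)/(RT)].
(E_T−E_S)/(RT) = (105−80.6)×10³/(8.314×511) = 24400/4248 = 5.743.
k_S/k_T = (7.27×10^11/1.54×10^13)·exp(5.743) = 0.04721 × 312.1 = 14.7.

14.7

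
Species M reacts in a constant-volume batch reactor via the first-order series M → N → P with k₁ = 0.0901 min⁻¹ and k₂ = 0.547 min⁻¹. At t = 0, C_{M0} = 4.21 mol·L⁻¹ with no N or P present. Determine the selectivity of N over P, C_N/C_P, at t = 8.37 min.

0.207

For first-order series with pure M initially, C_N(t) = k₁C_{M0}/(k₂−k₁)·(e^(−k₁t) − e^(−k₂t)).
e^(−k₁t) = e^(−0.0901×8.37) = e^(−0.7541) = 0.4704; e^(−k₂t) = e^(−4.578) = 0.01027.
C_N = 0.0901×4.21/(0.547−0.0901) × (0.4704−0.01027) = 0.8302×0.4601 = 0.3820 mol·L⁻¹.
C_M = C_{M0}e^(−k₁t) = 1.980 mol·L⁻¹, so C_P = C_{M0}−C_M−C_N = 1.848 mol·L⁻¹; C_N/C_P = 0.207.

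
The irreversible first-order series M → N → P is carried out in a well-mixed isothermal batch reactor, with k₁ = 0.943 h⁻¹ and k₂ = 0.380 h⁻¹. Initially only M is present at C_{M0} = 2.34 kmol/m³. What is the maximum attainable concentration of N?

1.27 kmol/m³

Evaluating C_N at t_opt = ln(k₂/k₁)/(k₂−k₁) gives C_{N,max}/C_{M0} = (k₁/k₂)^[k₂/(k₂−k₁)].
= (0.943/0.380)^(0.380/(0.380−0.943)) = (2.482)^(-0.6750) = 0.5415.
C_{N,max} = 0.5415×2.34 = 1.27 kmol/m³.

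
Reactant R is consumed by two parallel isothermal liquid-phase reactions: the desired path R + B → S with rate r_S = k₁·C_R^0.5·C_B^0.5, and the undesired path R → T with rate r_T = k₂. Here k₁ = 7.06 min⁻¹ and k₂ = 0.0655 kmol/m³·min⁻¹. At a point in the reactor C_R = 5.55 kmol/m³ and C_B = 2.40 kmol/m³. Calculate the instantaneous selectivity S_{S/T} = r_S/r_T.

S_{S/T} = r_S/r_T = (k₁·C_R^0.5·C_B^0.5)/(k₂) = (k₁/k₂)·C_R^0.5·C_B^0.5.
= (7.06×5.550^0.5×2.400^0.5) / (0.0655) = 25.77/0.06550 = 393.
Since the desired path is higher order in R, keeping C_R high (PFR or concentrated feed) favours S.

393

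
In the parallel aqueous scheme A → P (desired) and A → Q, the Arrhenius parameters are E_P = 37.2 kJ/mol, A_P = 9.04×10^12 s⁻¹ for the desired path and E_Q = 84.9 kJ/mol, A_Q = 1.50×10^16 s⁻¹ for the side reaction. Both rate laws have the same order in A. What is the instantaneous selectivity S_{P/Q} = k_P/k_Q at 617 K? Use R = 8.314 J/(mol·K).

6.58

With equal orders, S_{P/Q} = k_P/k_Q = (A_P/A_Q)·exp[(E_Q−E_P)/(RT)].
(E_Q−E_P)/(RT) = (84.9−37.2)×10³/(8.314×617) = 47700/5130 = 9.299.
k_P/k_Q = (9.04×10^12/1.50×10^16)·exp(9.299) = 6.027×10^-4 × 10924 = 6.58.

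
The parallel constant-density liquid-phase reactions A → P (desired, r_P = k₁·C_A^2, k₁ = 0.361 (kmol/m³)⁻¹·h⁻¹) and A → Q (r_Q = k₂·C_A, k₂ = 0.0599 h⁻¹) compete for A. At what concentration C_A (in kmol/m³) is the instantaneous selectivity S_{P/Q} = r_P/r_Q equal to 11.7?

1.94 kmol/m³

S_{P/Q} = (k₁/k₂)·C_A ⇒ C_A = S·k₂/k₁.
= 11.7×0.0599/0.361 = 1.94 kmol/m³.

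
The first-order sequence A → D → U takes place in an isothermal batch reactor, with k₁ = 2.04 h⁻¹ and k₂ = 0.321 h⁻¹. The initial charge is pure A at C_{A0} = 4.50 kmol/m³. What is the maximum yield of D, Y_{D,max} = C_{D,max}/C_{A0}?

0.708

For a first-order series the maximum intermediate yield is C_{D,max}/C_{A0} = (k₁/k₂)^[k₂/(k₂−k₁)].
= (2.04/0.321)^(0.321/(0.321−2.04)) = (6.355)^(-0.1867) = 0.7080.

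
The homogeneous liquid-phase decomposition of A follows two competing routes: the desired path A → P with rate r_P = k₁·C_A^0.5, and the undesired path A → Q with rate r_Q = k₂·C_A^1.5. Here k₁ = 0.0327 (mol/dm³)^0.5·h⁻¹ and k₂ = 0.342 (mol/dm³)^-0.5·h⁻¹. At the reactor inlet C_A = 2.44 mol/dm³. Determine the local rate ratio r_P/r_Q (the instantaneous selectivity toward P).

S_{P/Q} = r_P/r_Q = (k₁·C_A^0.5)/(k₂·C_A^1.5) = (k₁/k₂)·C_A⁻¹.
= (0.0327×2.440^0.5) / (0.342×2.440^1.5) = 0.05108/1.303 = 0.0392.
The undesired path is higher order in A, so low C_A (CSTR or dilute feed) favours P.

0.0392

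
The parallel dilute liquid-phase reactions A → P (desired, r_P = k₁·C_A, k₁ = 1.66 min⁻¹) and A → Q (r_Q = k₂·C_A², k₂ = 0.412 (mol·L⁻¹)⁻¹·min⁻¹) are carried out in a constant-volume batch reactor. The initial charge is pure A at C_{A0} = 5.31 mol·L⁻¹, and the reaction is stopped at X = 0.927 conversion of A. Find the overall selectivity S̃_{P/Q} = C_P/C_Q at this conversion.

C_A = C_{A0}(1−X) = 0.3876 mol·L⁻¹.
Along a PFR/batch, dC_P/dC_A = −r_P/(r_P+r_Q) = −k₁/(k₁+k₂·C_A).
Integrating from C_{A0} to C_A: C_P = (1.66/0.412)·ln[(1.66+0.412·5.31)/(1.66+0.412·0.388)] = 4.029·ln(3.848/1.820) = 3.017 mol·L⁻¹.
C_Q = (C_{A0}−C_A)−C_P = 1.905 mol·L⁻¹; S̃_{P/Q} = 3.017/1.905 = 1.58.

1.58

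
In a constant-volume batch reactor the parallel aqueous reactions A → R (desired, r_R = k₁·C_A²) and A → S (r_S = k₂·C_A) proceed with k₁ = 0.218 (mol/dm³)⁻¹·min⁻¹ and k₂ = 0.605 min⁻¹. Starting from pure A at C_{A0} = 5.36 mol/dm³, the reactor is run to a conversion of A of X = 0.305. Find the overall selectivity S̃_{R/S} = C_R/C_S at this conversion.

1.63

C_A = C_{A0}(1−X) = 3.725 mol/dm³.
Along a PFR/batch, dC_S/dC_A = −r_S/(r_R+r_S) = −k₂/(k₂+k₁·C_A).
Integrating from C_{A0} to C_A: C_S = (0.605/0.218)·ln[(0.605+0.218·5.36)/(0.605+0.218·3.73)] = 2.775·ln(1.773/1.417) = 0.6226 mol/dm³.
Then C_R = (C_{A0}−C_A) − C_S = 1.635 − 0.6226 = 1.012 mol/dm³.
S̃_{R/S} = C_R/C_S = 1.012/0.6226 = 1.63.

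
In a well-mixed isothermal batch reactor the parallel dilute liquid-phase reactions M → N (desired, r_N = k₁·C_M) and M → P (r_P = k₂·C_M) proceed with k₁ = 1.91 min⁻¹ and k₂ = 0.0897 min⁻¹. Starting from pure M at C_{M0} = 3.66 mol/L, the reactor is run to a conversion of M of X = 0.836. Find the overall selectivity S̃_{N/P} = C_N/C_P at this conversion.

21.3

C_M = C_{M0}(1−X) = 0.6002 mol/L.
Both paths are first order in M, so the instantaneous fraction to N is constant: dC_N/d(−C_M) = k₁/(k₁+k₂) = 0.9551.
C_N = 0.9551·(C_{M0}−C_M) = 0.9551×3.060 = 2.92 mol/L.
C_P = (C_{M0}−C_M)−C_N = 0.1373 mol/L; S̃_{N/P} = 2.923/0.1373 = 21.3.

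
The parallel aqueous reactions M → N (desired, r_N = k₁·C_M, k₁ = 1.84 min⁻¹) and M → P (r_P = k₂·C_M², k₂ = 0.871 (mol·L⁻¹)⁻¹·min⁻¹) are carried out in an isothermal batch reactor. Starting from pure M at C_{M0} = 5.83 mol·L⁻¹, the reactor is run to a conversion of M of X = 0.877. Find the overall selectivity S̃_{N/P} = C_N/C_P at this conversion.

C_M = C_{M0}(1−X) = 0.7171 mol·L⁻¹.
Along a PFR/batch, dC_N/dC_M = −r_N/(r_N+r_P) = −k₁/(k₁+k₂·C_M).
Integrating from C_{M0} to C_M: C_N = (1.84/0.871)·ln[(1.84+0.871·5.83)/(1.84+0.871·0.717)] = 2.113·ln(6.918/2.465) = 2.180 mol·L⁻¹.
C_P = (C_{M0}−C_M)−C_N = 2.933 mol·L⁻¹; S̃_{N/P} = 2.180/2.933 = 0.743.

0.743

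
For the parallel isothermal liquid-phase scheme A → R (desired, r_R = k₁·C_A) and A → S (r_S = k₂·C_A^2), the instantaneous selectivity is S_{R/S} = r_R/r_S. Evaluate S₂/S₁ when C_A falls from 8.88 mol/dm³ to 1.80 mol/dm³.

4.93

S_{R/S} = (k₁/k₂)·C_A⁻¹, so S₂/S₁ = (C_{A,2}/C_{A,1})⁻¹.
= 8.88/1.80 = 4.93.
Selectivity toward R rises as C_A falls — low-concentration operation is favoured.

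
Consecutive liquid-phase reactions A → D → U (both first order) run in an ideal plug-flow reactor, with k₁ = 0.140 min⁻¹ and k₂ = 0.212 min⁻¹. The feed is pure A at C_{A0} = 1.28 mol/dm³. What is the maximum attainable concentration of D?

For a first-order series the maximum intermediate yield is C_{D,max}/C_{A0} = (k₁/k₂)^[k₂/(k₂−k₁)].
= (0.140/0.212)^(0.212/(0.212−0.140)) = (0.6604)^(2.944) = 0.2947.
C_{D,max} = 0.2947×1.28 = 0.377 mol/dm³.

0.377 mol/dm³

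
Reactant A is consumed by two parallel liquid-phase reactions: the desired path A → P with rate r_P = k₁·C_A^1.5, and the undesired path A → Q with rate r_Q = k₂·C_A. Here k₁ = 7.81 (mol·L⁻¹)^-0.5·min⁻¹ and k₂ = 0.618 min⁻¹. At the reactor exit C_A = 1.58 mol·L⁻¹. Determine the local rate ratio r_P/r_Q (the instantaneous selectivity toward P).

15.9

S_{P/Q} = r_P/r_Q = (k₁·C_A^1.5)/(k₂·C_A) = (k₁/k₂)·C_A^0.5.
= (7.81×1.580^1.5) / (0.618×1.580) = 15.51/0.9764 = 15.9.
Since the desired path is higher order in A, keeping C_A high (PFR or concentrated feed) favours P.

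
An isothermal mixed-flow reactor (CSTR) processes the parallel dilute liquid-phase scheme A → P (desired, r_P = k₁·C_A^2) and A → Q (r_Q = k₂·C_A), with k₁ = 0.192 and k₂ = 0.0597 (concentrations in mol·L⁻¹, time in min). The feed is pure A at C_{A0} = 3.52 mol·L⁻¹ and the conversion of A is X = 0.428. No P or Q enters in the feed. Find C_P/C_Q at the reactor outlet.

6.48

Exit C_A = C_{A0}(1−X) = 3.52×0.572 = 2.013 mol·L⁻¹.
Rates in a CSTR are evaluated at the outlet concentration: r_P = 0.192×2.013^2 = 0.7784, r_Q = 0.0597×2.013 = 0.1202.
Overall selectivity = C_P/C_Q = r_Pτ/(r_Qτ) = r_P/r_Q = 6.48.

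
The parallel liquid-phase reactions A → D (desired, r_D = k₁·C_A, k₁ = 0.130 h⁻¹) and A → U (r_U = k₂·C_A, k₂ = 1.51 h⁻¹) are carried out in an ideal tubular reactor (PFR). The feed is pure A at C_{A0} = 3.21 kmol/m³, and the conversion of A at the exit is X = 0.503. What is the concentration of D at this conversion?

C_A = C_{A0}(1−X) = 1.595 kmol/m³.
Both paths are first order in A, so the instantaneous fraction to D is constant: dC_D/d(−C_A) = k₁/(k₁+k₂) = 0.07927.
C_D = 0.07927·(C_{A0}−C_A) = 0.07927×1.615 = 0.128 kmol/m³.

0.128 kmol/m³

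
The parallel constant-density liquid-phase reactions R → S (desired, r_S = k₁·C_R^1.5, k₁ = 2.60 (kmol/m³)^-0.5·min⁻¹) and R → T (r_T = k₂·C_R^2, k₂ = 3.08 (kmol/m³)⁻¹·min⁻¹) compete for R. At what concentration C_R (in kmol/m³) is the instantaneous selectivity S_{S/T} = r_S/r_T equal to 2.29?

0.136 kmol/m³

S_{S/T} = (k₁/k₂)·C_R^-0.5 ⇒ C_R = (S·k₂/k₁)^(-2).
= (2.29×3.08/2.60)^(-2) = (2.713)^(-2) = 0.136 kmol/m³.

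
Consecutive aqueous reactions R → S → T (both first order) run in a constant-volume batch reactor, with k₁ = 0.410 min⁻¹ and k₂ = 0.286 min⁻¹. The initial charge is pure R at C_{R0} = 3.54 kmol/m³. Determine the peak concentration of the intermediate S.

1.54 kmol/m³

At the optimum, C_{S,max}/C_{R0} = (k₁/k₂)^[k₂/(k₂−k₁)].
= (0.410/0.286)^(0.286/(0.286−0.410)) = (1.434)^(-2.306) = 0.4357.
C_{S,max} = 0.4357×3.54 = 1.54 kmol/m³.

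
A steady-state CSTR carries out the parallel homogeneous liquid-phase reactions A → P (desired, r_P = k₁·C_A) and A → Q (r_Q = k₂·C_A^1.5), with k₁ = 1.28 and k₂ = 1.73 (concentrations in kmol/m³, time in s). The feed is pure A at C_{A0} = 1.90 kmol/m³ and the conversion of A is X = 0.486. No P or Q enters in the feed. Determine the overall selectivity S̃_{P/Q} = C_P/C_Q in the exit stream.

Exit C_A = C_{A0}(1−X) = 1.90×0.514 = 0.9766 kmol/m³.
A CSTR operates uniformly at the exit composition, giving r_P = 1.250 and r_Q = 1.670 (each k·C_A^n at C_A = 0.9766).
Overall selectivity = C_P/C_Q = r_Pτ/(r_Qτ) = r_P/r_Q = 0.749.

0.749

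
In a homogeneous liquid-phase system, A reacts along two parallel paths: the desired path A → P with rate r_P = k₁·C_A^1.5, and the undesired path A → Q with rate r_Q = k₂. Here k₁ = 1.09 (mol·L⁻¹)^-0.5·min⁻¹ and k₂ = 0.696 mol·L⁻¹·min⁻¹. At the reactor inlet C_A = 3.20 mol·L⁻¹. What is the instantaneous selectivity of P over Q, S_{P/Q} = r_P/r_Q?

S_{P/Q} = r_P/r_Q = (k₁·C_A^1.5)/(k₂) = (k₁/k₂)·C_A^1.5.
= (1.09×3.200^1.5) / (0.696) = 6.240/0.6960 = 8.96.
Since the desired path is higher order in A, keeping C_A high (PFR or concentrated feed) favours P.

8.96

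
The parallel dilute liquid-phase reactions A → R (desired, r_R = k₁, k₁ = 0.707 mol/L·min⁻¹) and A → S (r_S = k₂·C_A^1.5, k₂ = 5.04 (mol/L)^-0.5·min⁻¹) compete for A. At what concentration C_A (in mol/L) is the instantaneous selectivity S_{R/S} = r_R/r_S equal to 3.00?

S_{R/S} = (k₁/k₂)·C_A^-1.5 ⇒ C_A = (S·k₂/k₁)^(1/(-1.5)).
= (3.00×5.04/0.707)^(-0.6667) = (21.39)^(-0.6667) = 0.130 mol/L.

0.130 mol/L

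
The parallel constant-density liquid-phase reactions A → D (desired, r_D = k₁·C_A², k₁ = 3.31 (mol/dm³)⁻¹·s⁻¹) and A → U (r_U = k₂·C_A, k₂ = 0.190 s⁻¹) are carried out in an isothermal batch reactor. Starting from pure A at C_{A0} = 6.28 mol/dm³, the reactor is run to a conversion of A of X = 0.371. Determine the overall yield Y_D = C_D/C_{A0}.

0.367

C_A = C_{A0}(1−X) = 3.950 mol/dm³.
Along a PFR/batch, dC_U/dC_A = −r_U/(r_D+r_U) = −k₂/(k₂+k₁·C_A).
Integrating from C_{A0} to C_A: C_U = (0.190/3.31)·ln[(0.190+3.31·6.28)/(0.190+3.31·3.95)] = 0.05740·ln(20.98/13.26) = 0.02631 mol/dm³.
Then C_D = (C_{A0}−C_A) − C_U = 2.330 − 0.02631 = 2.304 mol/dm³.
Y_D = C_D/C_{A0} = 2.304/6.28 = 0.367.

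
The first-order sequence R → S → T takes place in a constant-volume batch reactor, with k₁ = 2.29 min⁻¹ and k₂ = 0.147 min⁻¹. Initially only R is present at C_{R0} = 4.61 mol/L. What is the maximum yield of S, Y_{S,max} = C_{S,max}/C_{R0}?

0.828

Evaluating C_S at t_opt = ln(k₂/k₁)/(k₂−k₁) gives C_{S,max}/C_{R0} = (k₁/k₂)^[k₂/(k₂−k₁)].
= (2.29/0.147)^(0.147/(0.147−2.29)) = (15.58)^(-0.06860) = 0.8283.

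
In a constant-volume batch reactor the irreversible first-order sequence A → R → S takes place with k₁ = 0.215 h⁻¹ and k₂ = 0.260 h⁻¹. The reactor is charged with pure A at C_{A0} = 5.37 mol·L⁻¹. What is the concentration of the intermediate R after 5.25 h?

1.75 mol·L⁻¹

The intermediate concentration in a first-order A→B→C sequence is C_R = k₁C_{A0}(e^(−k₁t) − e^(−k₂t))/(k₂−k₁).
e^(−k₁t) = e^(−0.215×5.25) = e^(−1.129) = 0.3234; e^(−k₂t) = e^(−1.365) = 0.2554.
C_R = 0.215×5.37/(0.260−0.215) × (0.3234−0.2554) = 25.66×0.06806 = 1.746 mol·L⁻¹.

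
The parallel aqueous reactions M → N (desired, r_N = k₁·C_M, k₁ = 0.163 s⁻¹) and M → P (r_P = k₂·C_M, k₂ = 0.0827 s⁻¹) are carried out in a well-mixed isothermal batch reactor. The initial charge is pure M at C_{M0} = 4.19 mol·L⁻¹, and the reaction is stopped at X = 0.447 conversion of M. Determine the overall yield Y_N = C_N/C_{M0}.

C_M = C_{M0}(1−X) = 2.317 mol·L⁻¹.
Both paths are first order in M, so the instantaneous fraction to N is constant: dC_N/d(−C_M) = k₁/(k₁+k₂) = 0.6634.
C_N = 0.6634·(C_{M0}−C_M) = 0.6634×1.873 = 1.24 mol·L⁻¹.
Y_N = C_N/C_{M0} = 1.243/4.19 = 0.297.

0.297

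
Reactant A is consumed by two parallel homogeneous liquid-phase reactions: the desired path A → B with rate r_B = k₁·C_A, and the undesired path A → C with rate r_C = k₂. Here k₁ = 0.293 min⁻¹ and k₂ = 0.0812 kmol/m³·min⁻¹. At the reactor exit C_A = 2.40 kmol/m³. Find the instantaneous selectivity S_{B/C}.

S_{B/C} = r_B/r_C = (k₁·C_A)/(k₂) = (k₁/k₂)·C_A.
= (0.293×2.400) / (0.0812) = 0.7032/0.08120 = 8.66.

8.66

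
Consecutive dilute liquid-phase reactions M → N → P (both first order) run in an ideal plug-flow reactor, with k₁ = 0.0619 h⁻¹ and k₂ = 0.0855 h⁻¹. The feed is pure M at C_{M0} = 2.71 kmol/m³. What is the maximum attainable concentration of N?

0.841 kmol/m³

Evaluating C_N at τ_opt = ln(k₂/k₁)/(k₂−k₁) gives C_{N,max}/C_{M0} = (k₁/k₂)^[k₂/(k₂−k₁)].
= (0.0619/0.0855)^(0.0855/(0.0855−0.0619)) = (0.7240)^(3.623) = 0.3103.
C_{N,max} = 0.3103×2.71 = 0.841 kmol/m³.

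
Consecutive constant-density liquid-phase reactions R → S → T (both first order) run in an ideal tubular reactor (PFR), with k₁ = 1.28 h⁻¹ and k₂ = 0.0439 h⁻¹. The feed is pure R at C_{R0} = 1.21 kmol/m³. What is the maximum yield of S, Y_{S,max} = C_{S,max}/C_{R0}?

0.887

Evaluating C_S at τ_opt = ln(k₂/k₁)/(k₂−k₁) gives C_{S,max}/C_{R0} = (k₁/k₂)^[k₂/(k₂−k₁)].
= (1.28/0.0439)^(0.0439/(0.0439−1.28)) = (29.16)^(-0.03551) = 0.8871.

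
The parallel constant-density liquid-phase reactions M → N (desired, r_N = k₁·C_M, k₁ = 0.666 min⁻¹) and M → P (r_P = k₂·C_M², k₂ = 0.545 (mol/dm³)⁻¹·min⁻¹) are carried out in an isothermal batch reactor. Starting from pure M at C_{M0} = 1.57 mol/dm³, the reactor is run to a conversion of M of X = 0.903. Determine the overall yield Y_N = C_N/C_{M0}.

C_M = C_{M0}(1−X) = 0.1523 mol/dm³.
Along a PFR/batch, dC_N/dC_M = −r_N/(r_N+r_P) = −k₁/(k₁+k₂·C_M).
Integrating from C_{M0} to C_M: C_N = (0.666/0.545)·ln[(0.666+0.545·1.57)/(0.666+0.545·0.152)] = 1.222·ln(1.522/0.7490) = 0.8662 mol/dm³.
Y_N = C_N/C_{M0} = 0.8662/1.57 = 0.552.

0.552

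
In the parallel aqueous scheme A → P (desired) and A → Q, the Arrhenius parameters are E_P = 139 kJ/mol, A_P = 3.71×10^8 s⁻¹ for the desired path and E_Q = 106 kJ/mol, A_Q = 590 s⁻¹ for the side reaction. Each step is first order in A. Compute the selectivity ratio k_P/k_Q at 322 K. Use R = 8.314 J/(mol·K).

Since both paths have the same order in A, the concentration cancels and S_{P/Q} = k_P/k_Q = (A_P/A_Q)·exp[(E_Q−E_P)/(RT)].
(E_Q−E_P)/(RT) = (106−139)×10³/(8.314×322) = -33000/2677 = -12.33.
k_P/k_Q = (3.71×10^8/590)·exp(-12.33) = 6.288×10^5 × 4.432×10^-6 = 2.79.

2.79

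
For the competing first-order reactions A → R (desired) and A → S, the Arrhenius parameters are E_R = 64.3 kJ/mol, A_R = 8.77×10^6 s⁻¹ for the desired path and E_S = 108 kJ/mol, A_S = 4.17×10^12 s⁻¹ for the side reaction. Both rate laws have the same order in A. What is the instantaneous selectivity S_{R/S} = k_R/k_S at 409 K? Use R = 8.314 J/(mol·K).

0.802

Since both paths have the same order in A, the concentration cancels and S_{R/S} = k_R/k_S = (A_R/A_S)·exp[(E_S−E_R)/(RT)].
(E_S−E_R)/(RT) = (108−64.3)×10³/(8.314×409) = 43700/3400 = 12.85.
k_R/k_S = (8.77×10^6/4.17×10^12)·exp(12.85) = 2.103×10^-6 × 3.813×10^5 = 0.802.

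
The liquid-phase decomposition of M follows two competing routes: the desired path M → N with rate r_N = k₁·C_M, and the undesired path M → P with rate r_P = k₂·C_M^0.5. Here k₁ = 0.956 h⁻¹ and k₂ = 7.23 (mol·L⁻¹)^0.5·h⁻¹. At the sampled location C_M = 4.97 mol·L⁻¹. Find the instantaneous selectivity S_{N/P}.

S_{N/P} = r_N/r_P = (k₁·C_M)/(k₂·C_M^0.5) = (k₁/k₂)·C_M^0.5.
= (0.956×4.970) / (7.23×4.970^0.5) = 4.751/16.12 = 0.295.
Since the desired path is higher order in M, keeping C_M high (PFR or concentrated feed) favours N.

0.295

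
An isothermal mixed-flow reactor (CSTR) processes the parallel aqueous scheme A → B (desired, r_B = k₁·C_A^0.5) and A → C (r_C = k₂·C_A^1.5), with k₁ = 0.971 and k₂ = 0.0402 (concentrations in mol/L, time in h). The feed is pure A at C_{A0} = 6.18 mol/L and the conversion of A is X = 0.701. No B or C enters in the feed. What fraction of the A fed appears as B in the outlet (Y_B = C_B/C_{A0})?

Exit C_A = C_{A0}(1−X) = 6.18×0.299 = 1.848 mol/L.
In a CSTR the entire volume is at exit conditions, so r_B = 0.971×1.848^0.5 = 1.320 and r_C = 0.0402×1.848^1.5 = 0.1010.
Fraction of consumed A going to B: r_B/(r_B+r_C) = 0.9289.
C_B = 0.9289·C_{A0}·X = 0.9289×6.18×0.701 = 4.02 mol/L; Y_B = C_B/C_{A0} = 0.651.

0.651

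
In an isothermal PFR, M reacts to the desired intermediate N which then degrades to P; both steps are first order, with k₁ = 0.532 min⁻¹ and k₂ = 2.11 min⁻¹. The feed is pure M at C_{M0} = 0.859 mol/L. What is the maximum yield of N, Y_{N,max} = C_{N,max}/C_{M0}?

0.158

Evaluating C_N at τ_opt = ln(k₂/k₁)/(k₂−k₁) gives C_{N,max}/C_{M0} = (k₁/k₂)^[k₂/(k₂−k₁)].
= (0.532/2.11)^(2.11/(2.11−0.532)) = (0.2521)^(1.337) = 0.1585.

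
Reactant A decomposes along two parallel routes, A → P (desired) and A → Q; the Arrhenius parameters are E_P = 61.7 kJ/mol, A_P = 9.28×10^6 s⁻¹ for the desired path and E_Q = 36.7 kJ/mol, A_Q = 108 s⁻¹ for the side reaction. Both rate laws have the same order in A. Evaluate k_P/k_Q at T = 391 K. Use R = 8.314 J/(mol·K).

39.3

k_P/k_Q = (A_P/A_Q)·exp[−(E_P−E_Q)/(RT)] = (A_P/A_Q)·exp[(E_Q−E_P)/(RT)].
(E_Q−E_P)/(RT) = (36.7−61.7)×10³/(8.314×391) = -25000/3251 = -7.690.
k_P/k_Q = (9.28×10^6/108)·exp(-7.690) = 85926 × 4.572×10^-4 = 39.3.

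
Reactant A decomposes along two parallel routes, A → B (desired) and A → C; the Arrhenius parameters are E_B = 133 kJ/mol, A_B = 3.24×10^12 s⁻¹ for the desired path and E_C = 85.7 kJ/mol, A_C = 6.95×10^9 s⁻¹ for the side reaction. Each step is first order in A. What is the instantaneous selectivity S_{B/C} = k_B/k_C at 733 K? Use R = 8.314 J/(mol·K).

0.199

Since both paths have the same order in A, the concentration cancels and S_{B/C} = k_B/k_C = (A_B/A_C)·exp[(E_C−E_B)/(RT)].
(E_C−E_B)/(RT) = (85.7−133)×10³/(8.314×733) = -47300/6094 = -7.762.
k_B/k_C = (3.24×10^12/6.95×10^9)·exp(-7.762) = 466.2 × 4.258×10^-4 = 0.199.
Since E_B > E_C, raising the temperature improves selectivity toward B.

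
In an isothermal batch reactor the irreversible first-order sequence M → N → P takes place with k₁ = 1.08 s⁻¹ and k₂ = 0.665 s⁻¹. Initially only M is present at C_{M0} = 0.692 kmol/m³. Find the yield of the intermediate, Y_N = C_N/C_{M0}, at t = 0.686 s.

0.409

Solving the coupled first-order balances gives C_N(t) = [k₁/(k₂−k₁)]·C_{M0}·(e^(−k₁t) − e^(−k₂t)).
e^(−k₁t) = e^(−1.08×0.686) = e^(−0.7409) = 0.4767; e^(−k₂t) = e^(−0.4562) = 0.6337.
C_N = 1.08×0.692/(0.665−1.08) × (0.4767−0.6337) = (-1.801)×(-0.1570) = 0.2827 kmol/m³.
Y_N = C_N/C_{M0} = 0.2827/0.692 = 0.409.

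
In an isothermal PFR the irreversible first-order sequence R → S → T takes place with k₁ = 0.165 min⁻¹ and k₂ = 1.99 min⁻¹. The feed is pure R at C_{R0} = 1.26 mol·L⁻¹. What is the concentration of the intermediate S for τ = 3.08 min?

0.0683 mol·L⁻¹

Solving the coupled first-order balances gives C_S(τ) = [k₁/(k₂−k₁)]·C_{R0}·(e^(−k₁τ) − e^(−k₂τ)).
e^(−k₁τ) = e^(−0.165×3.08) = e^(−0.5082) = 0.6016; e^(−k₂τ) = e^(−6.129) = 0.002178.
C_S = 0.165×1.26/(1.99−0.165) × (0.6016−0.002178) = 0.1139×0.5994 = 0.06828 mol·L⁻¹.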